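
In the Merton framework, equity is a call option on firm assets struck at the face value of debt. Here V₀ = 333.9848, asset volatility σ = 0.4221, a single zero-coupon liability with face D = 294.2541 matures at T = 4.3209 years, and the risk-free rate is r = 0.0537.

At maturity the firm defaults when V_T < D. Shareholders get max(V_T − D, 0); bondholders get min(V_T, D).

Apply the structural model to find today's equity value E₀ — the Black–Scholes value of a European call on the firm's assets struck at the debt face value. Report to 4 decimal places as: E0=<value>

Equity is a call on the firm's assets struck at D = 294.2541:
d₁ = [ln(V₀/D) + (r + σ²/2)T] / (σ√T)
   = [ln(333.9848/294.2541) + (0.0537 + 0.5·0.4221²)·4.3209] / (0.4221·√4.3209)
   = [0.126652 + 0.616956] / 0.877410 = 0.847504
d₂ = d₁ − σ√T = 0.847504 − 0.877410 = -0.029906
N(d₁) = 0.801643,  N(d₂) = 0.488071,  e^(−rT) = 0.792920
E₀ = V₀·N(d₁) − D·e^(−rT)·N(d₂)
   = 333.9848·0.801643 − 294.2541·0.792920·0.488071 = 153.859732

E0=153.8597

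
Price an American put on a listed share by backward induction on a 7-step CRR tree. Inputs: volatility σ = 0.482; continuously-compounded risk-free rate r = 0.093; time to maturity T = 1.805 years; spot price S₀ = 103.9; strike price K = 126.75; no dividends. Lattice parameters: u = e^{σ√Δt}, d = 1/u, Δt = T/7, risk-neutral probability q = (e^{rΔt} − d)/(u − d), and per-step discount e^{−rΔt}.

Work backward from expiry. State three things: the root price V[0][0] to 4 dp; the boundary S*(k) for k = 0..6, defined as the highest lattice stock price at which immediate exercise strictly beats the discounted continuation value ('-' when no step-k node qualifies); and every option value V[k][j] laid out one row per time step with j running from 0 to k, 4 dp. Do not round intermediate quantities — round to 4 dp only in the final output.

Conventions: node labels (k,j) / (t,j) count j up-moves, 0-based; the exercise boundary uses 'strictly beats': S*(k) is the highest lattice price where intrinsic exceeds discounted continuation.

Δt=0.25786, u=1.27731, d=0.78289, q=0.48820, disc=e^(-rΔt)=0.97630
k=7 terminal: V=max(K-S,0) → 108.0200 96.1916 76.8932 45.4073 0.0000 0.0000 0.0000 0.0000
k=6: j=0 S=23.9240 intr=102.8260 cont=99.8226 V=102.8260[EX]; j=1 S=39.0326 intr=87.7174 cont=84.7140 V=87.7174[EX]; j=2 S=63.6827 intr=63.0673 cont=60.0639 V=63.0673[EX]; j=3 S=103.9000 intr=22.8500 cont=22.6886 V=22.8500[EX]; j=4 S=169.5155 intr=0.0000 cont=0.0000 V=0.0000[hold]; j=5 S=276.5690 intr=0.0000 cont=0.0000 V=0.0000[hold]; j=6 S=451.2295 intr=0.0000 cont=0.0000 V=0.0000[hold]  S*(6)=103.9000
k=5: j=0 S=30.5584 intr=96.1916 cont=93.1882 V=96.1916[EX]; j=1 S=49.8568 intr=76.8932 cont=73.8898 V=76.8932[EX]; j=2 S=81.3427 intr=45.4073 cont=42.4039 V=45.4073[EX]; j=3 S=132.7127 intr=0.0000 cont=11.4174 V=11.4174[hold]; j=4 S=216.5242 intr=0.0000 cont=0.0000 V=0.0000[hold]; j=5 S=353.2649 intr=0.0000 cont=0.0000 V=0.0000[hold]  S*(5)=81.3427
k=4: j=0 S=39.0326 intr=87.7174 cont=84.7140 V=87.7174[EX]; j=1 S=63.6827 intr=63.0673 cont=60.0639 V=63.0673[EX]; j=2 S=103.9000 intr=22.8500 cont=28.1306 V=28.1306[hold]; j=3 S=169.5155 intr=0.0000 cont=5.7049 V=5.7049[hold]; j=4 S=276.5690 intr=0.0000 cont=0.0000 V=0.0000[hold]  S*(4)=63.6827
k=3: j=0 S=49.8568 intr=76.8932 cont=73.8898 V=76.8932[EX]; j=1 S=81.3427 intr=45.4073 cont=44.9208 V=45.4073[EX]; j=2 S=132.7127 intr=0.0000 cont=16.7752 V=16.7752[hold]; j=3 S=216.5242 intr=0.0000 cont=2.8506 V=2.8506[hold]  S*(3)=81.3427
k=2: j=0 S=63.6827 intr=63.0673 cont=60.0639 V=63.0673[EX]; j=1 S=103.9000 intr=22.8500 cont=30.6843 V=30.6843[hold]; j=2 S=169.5155 intr=0.0000 cont=9.7407 V=9.7407[hold]  S*(2)=63.6827
k=1: j=0 S=81.3427 intr=45.4073 cont=46.1380 V=46.1380[hold]; j=1 S=132.7127 intr=0.0000 cont=19.9748 V=19.9748[hold]  S*(1)=-
k=0: j=0 S=103.9000 intr=22.8500 cont=32.5744 V=32.5744[hold]  S*(0)=-

price = 32.5744
boundary = - - 63.6827 81.3427 63.6827 81.3427 103.9000
tree:
32.5744
46.1380 19.9748
63.0673 30.6843 9.7407
76.8932 45.4073 16.7752 2.8506
87.7174 63.0673 28.1306 5.7049 0.0000
96.1916 76.8932 45.4073 11.4174 0.0000 0.0000
102.8260 87.7174 63.0673 22.8500 0.0000 0.0000 0.0000
108.0200 96.1916 76.8932 45.4073 0.0000 0.0000 0.0000 0.0000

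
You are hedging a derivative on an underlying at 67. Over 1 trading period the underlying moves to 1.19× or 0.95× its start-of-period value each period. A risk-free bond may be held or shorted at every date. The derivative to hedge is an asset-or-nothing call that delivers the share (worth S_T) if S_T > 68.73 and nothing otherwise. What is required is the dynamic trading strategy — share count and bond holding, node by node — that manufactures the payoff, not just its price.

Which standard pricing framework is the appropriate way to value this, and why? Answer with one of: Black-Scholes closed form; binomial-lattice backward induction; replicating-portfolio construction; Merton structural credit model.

Key observation: the task asks for the hedge itself — share and bond holdings at every node of the 1-period tree on spot 67 with factors 1.19/0.95 — which is exactly what the replicating-portfolio construction produces.

framework: replicating-portfolio construction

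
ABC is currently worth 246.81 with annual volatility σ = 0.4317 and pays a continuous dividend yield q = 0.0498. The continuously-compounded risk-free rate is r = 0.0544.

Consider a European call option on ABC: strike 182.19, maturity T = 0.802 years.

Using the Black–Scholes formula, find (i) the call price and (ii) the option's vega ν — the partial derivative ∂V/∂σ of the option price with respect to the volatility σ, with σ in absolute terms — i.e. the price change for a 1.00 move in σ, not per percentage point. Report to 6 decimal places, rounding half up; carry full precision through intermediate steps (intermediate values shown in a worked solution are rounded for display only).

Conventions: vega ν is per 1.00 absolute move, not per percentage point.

price = 72.169423
ν = 52.002236

σ√T = 0.4317·√0.802 = 0.386607
d₁ = (ln(S/K) + (r−q+σ²/2)T) / (σ√T) = (ln(246.81/182.19) + (0.0544−0.0498+0.4317²/2)·0.802) / 0.386607 = (0.303569 + 0.078422) / 0.386607 = 0.988059
d₂ = d₁ − σ√T = 0.988059 − 0.386607 = 0.601453
e^{−rT} = 0.957309
e^{−qT} = 0.960847
N(d₁) = 0.838438,  N(d₂) = 0.726231
Call price V = S·e^{−qT}·N(d₁) − K·e^{−rT}·N(d₂) = 198.832908 − 126.663485 = 72.169423
φ(d₁) = (1/√(2π))·e^{−d₁²/2} = 0.244860
ν = S·e^{−qT}·φ(d₁)·√T = 52.002236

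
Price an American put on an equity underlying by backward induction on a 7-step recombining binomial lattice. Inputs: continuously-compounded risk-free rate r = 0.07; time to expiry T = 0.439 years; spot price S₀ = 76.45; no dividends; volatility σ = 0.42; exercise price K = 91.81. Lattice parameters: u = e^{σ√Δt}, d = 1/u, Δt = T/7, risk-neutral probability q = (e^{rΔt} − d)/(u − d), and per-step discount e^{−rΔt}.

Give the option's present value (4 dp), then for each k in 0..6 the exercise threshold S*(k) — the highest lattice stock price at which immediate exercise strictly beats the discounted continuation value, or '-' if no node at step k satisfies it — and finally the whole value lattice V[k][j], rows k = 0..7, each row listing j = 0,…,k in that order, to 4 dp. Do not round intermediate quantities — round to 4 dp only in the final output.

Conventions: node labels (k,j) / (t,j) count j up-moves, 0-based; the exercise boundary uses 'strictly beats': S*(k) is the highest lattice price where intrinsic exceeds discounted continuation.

price = 17.6846
boundary = - - 61.9469 55.7623 61.9469 68.8174 76.4500
tree:
17.6846
23.3763 12.0261
29.8631 16.9559 7.0957
36.0477 23.0114 10.9191 3.2519
41.6149 29.8631 16.2150 5.6048 0.8766
46.6262 36.0477 22.9926 9.4338 1.7422 0.0000
51.1373 41.6149 29.8631 15.3600 3.4623 0.0000 0.0000
55.1979 46.6262 36.0477 22.9926 6.8809 0.0000 0.0000 0.0000

params: Δt=0.06271 u=1.11091 d=0.90016 q=0.49461 e^(-rΔt)=0.99562
t_7 payoffs: 55.1979 46.6262 36.0477 22.9926 6.8809 0.0000 0.0000 0.0000
t_6: node(6,0) S=40.6727 payoff=51.1373 vs cont=50.7351 → 51.1373 [stop]  node(6,1) S=50.1951 payoff=41.6149 vs cont=41.2127 → 41.6149 [stop]  node(6,2) S=61.9469 payoff=29.8631 vs cont=29.4610 → 29.8631 [stop]  node(6,3) S=76.4500 payoff=15.3600 vs cont=14.9578 → 15.3600 [stop]  node(6,4) S=94.3486 payoff=0.0000 vs cont=3.4623 → 3.4623 [wait]  node(6,5) S=116.4377 payoff=0.0000 vs cont=0.0000 → 0.0000 [wait]  node(6,6) S=143.6983 payoff=0.0000 vs cont=0.0000 → 0.0000 [wait]  ⇒ S*(6)=76.4500
t_5: node(5,0) S=45.1838 payoff=46.6262 vs cont=46.2241 → 46.6262 [stop]  node(5,1) S=55.7623 payoff=36.0477 vs cont=35.6456 → 36.0477 [stop]  node(5,2) S=68.8174 payoff=22.9926 vs cont=22.5904 → 22.9926 [stop]  node(5,3) S=84.9291 payoff=6.8809 vs cont=9.4338 → 9.4338 [wait]  node(5,4) S=104.8129 payoff=0.0000 vs cont=1.7422 → 1.7422 [wait]  node(5,5) S=129.3518 payoff=0.0000 vs cont=0.0000 → 0.0000 [wait]  ⇒ S*(5)=68.8174
t_4: node(4,0) S=50.1951 payoff=41.6149 vs cont=41.2127 → 41.6149 [stop]  node(4,1) S=61.9469 payoff=29.8631 vs cont=29.4610 → 29.8631 [stop]  node(4,2) S=76.4500 payoff=15.3600 vs cont=16.2150 → 16.2150 [wait]  node(4,3) S=94.3486 payoff=0.0000 vs cont=5.6048 → 5.6048 [wait]  node(4,4) S=116.4377 payoff=0.0000 vs cont=0.8766 → 0.8766 [wait]  ⇒ S*(4)=61.9469
t_3: node(3,0) S=55.7623 payoff=36.0477 vs cont=35.6456 → 36.0477 [stop]  node(3,1) S=68.8174 payoff=22.9926 vs cont=23.0114 → 23.0114 [wait]  node(3,2) S=84.9291 payoff=6.8809 vs cont=10.9191 → 10.9191 [wait]  node(3,3) S=104.8129 payoff=0.0000 vs cont=3.2519 → 3.2519 [wait]  ⇒ S*(3)=55.7623
t_2: node(2,0) S=61.9469 payoff=29.8631 vs cont=29.4703 → 29.8631 [stop]  node(2,1) S=76.4500 payoff=15.3600 vs cont=16.9559 → 16.9559 [wait]  node(2,2) S=94.3486 payoff=0.0000 vs cont=7.0957 → 7.0957 [wait]  ⇒ S*(2)=61.9469
t_1: node(1,0) S=68.8174 payoff=22.9926 vs cont=23.3763 → 23.3763 [wait]  node(1,1) S=84.9291 payoff=6.8809 vs cont=12.0261 → 12.0261 [wait]  ⇒ S*(1)=-
t_0: node(0,0) S=76.4500 payoff=15.3600 vs cont=17.6846 → 17.6846 [wait]  ⇒ S*(0)=-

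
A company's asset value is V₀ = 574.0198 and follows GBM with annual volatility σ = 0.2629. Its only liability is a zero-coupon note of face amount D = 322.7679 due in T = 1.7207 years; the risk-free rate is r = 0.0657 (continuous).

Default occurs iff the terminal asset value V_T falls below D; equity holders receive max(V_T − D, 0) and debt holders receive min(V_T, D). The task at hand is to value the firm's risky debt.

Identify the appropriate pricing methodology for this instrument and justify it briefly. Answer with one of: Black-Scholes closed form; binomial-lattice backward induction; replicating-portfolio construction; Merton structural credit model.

framework: Merton structural credit model

Key observation: a levered firm with one bullet debt due at 1.7207 years is the canonical structural-credit setup: equity is a call on the firm's assets struck at the face value.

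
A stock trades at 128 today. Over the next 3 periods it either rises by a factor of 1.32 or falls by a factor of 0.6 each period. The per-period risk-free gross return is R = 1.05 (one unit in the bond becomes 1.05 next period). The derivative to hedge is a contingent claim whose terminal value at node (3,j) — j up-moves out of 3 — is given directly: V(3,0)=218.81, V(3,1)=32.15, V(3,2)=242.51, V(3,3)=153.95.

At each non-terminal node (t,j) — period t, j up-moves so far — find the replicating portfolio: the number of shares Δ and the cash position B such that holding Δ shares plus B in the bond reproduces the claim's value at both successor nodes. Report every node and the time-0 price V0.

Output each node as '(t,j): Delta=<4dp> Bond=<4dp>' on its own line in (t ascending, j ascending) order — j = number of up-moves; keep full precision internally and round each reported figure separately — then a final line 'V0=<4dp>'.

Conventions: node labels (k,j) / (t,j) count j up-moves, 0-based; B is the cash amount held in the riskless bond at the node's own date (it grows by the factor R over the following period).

(0,0): Delta=0.3717 Bond=94.2459
(1,0): Delta=1.0588 Bond=46.1825
(1,1): Delta=0.1843 Bond=130.6236
(2,0): Delta=-5.6261 Bond=356.5333
(2,1): Delta=2.8820 Bond=-136.3333
(2,2): Delta=-0.5515 Bond=301.2476
V0=141.8189

The replicating-portfolio and risk-neutral prices coincide; use p* = (1.05−0.6)/(1.32−0.6) = 0.6250 for the latter.
Payoffs at expiry: V(3,0)=218.8100, V(3,1)=32.1500, V(3,2)=242.5100, V(3,3)=153.9500
  t=2,j=0: stock 46.0800 → up 60.8256 (V=32.1500), down 27.6480 (V=218.8100). Price 97.2833; hedge Δ=-5.6261, bond B=356.5333.
  t=2,j=1: stock 101.3760 → up 133.8163 (V=242.5100), down 60.8256 (V=32.1500). Price 155.8333; hedge Δ=2.8820, bond B=-136.3333.
  t=2,j=2: stock 223.0272 → up 294.3959 (V=153.9500), down 133.8163 (V=242.5100). Price 178.2476; hedge Δ=-0.5515, bond B=301.2476.
  t=1,j=0: stock 76.8000 → up 101.3760 (V=155.8333), down 46.0800 (V=97.2833). Price 127.5020; hedge Δ=1.0588, bond B=46.1825.
  t=1,j=1: stock 168.9600 → up 223.0272 (V=178.2476), down 101.3760 (V=155.8333). Price 161.7545; hedge Δ=0.1843, bond B=130.6236.
  t=0,j=0: stock 128.0000 → up 168.9600 (V=161.7545), down 76.8000 (V=127.5020). Price 141.8189; hedge Δ=0.3717, bond B=94.2459.
Sanity check at the root: Δ(0,0)·S0 + B(0,0) reproduces V0 = 141.8189.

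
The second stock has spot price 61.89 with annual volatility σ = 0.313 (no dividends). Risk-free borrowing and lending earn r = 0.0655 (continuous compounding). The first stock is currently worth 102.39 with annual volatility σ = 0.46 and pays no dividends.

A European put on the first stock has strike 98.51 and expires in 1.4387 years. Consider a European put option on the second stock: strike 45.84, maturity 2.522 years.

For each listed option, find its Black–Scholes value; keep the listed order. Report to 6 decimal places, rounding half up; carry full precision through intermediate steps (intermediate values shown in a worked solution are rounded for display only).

price(the first stock put K=98.51) = 15.087110
price(the second stock put K=45.84) = 2.246221

[the first stock put K=98.51]
σ√T = 0.46·√1.4387 = 0.551751
d₁ = (ln(S/K) + (r+σ²/2)T) / (σ√T) = (ln(102.39/98.51) + (0.0655+0.46²/2)·1.4387) / 0.551751 = (0.038631 + 0.246449) / 0.551751 = 0.516683
d₂ = d₁ − σ√T = 0.516683 − 0.551751 = -0.035068
e^{−rT} = 0.910069
N(−d₁) = 0.302689,  N(−d₂) = 0.513987
price = K·e^{−rT}·N(−d₂) − S·N(−d₁) = 46.079407 − 30.992296 = 15.087110
[the second stock put K=45.84]
σ√T = 0.313·√2.522 = 0.497069
d₁ = (ln(S/K) + (r+σ²/2)T) / (σ√T) = (ln(61.89/45.84) + (0.0655+0.313²/2)·2.522) / 0.497069 = (0.300202 + 0.288730) / 0.497069 = 1.184808
d₂ = d₁ − σ√T = 1.184808 − 0.497069 = 0.687738
e^{−rT} = 0.847732
N(−d₁) = 0.118047,  N(−d₂) = 0.245809
price = K·e^{−rT}·N(−d₂) − S·N(−d₁) = 9.552134 − 7.305913 = 2.246221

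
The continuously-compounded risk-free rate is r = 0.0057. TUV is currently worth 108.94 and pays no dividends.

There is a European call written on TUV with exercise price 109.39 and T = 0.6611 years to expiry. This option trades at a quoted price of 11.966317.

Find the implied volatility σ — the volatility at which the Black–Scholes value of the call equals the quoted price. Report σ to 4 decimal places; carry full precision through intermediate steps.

At σ = 0.3402 the Black–Scholes value reproduces the quote:
σ√T = 0.3402·√0.6611 = 0.276610
d₁ = (ln(S/K) + (r+σ²/2)T) / (σ√T) = (ln(108.94/109.39) + (0.0057+0.3402²/2)·0.6611) / 0.276610 = (-0.004122 + 0.042025) / 0.276610 = 0.137025
d₂ = d₁ − σ√T = 0.137025 − 0.276610 = -0.139585
e^{−rT} = 0.996239
N(d₁) = 0.554495,  N(d₂) = 0.444494
V = S·N(d₁) − K·e^{−rT}·N(d₂) = 60.406649 − 48.440332 = 11.966317 (matching the quote); vega is positive throughout, so no other σ reproduces this price

sigma = 0.3402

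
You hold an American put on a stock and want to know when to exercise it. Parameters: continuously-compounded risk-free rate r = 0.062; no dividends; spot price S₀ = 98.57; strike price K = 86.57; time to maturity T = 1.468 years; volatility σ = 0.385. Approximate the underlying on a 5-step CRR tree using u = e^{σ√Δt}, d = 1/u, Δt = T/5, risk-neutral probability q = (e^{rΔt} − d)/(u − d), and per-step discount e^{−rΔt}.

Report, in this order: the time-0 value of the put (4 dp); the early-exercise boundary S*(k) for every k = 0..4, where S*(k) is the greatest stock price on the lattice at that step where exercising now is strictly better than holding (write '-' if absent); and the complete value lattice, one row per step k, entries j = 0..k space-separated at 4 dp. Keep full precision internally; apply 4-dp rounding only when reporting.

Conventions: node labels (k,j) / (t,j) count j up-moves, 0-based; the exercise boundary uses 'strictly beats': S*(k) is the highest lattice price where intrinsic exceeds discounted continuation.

price = 9.2437
boundary = - - - 52.7167 64.9452
tree:
9.2437
14.7773 3.8696
22.8706 6.9644 0.8155
33.8533 12.3735 1.6339 0.0000
43.7793 21.6248 3.2739 0.0000 0.0000
51.8364 33.8533 6.5597 0.0000 0.0000 0.0000

Δt=0.29360  u=1.23197  d=0.81171  q=0.49175  discount=0.98196
step 5 (expiry): payoffs max(K−S,0) = 51.8364 33.8533 6.5597 0.0000 0.0000 0.0000
step 4: (k=4,j=0): S=42.7907, K−S=43.7793, hold=42.2177 ⇒ V=43.7793 exercise | (k=4,j=1): S=64.9452, K−S=21.6248, hold=20.0632 ⇒ V=21.6248 exercise | (k=4,j=2): S=98.5700, K−S=0.0000, hold=3.2739 ⇒ V=3.2739 continue | (k=4,j=3): S=149.6038, K−S=0.0000, hold=0.0000 ⇒ V=0.0000 continue | (k=4,j=4): S=227.0599, K−S=0.0000, hold=0.0000 ⇒ V=0.0000 continue  boundary S*=64.9452
step 3: (k=3,j=0): S=52.7167, K−S=33.8533, hold=32.2917 ⇒ V=33.8533 exercise | (k=3,j=1): S=80.0103, K−S=6.5597, hold=12.3735 ⇒ V=12.3735 continue | (k=3,j=2): S=121.4349, K−S=0.0000, hold=1.6339 ⇒ V=1.6339 continue | (k=3,j=3): S=184.3069, K−S=0.0000, hold=0.0000 ⇒ V=0.0000 continue  boundary S*=52.7167
step 2: (k=2,j=0): S=64.9452, K−S=21.6248, hold=22.8706 ⇒ V=22.8706 continue | (k=2,j=1): S=98.5700, K−S=0.0000, hold=6.9644 ⇒ V=6.9644 continue | (k=2,j=2): S=149.6038, K−S=0.0000, hold=0.8155 ⇒ V=0.8155 continue  boundary S*=-
step 1: (k=1,j=0): S=80.0103, K−S=6.5597, hold=14.7773 ⇒ V=14.7773 continue | (k=1,j=1): S=121.4349, K−S=0.0000, hold=3.8696 ⇒ V=3.8696 continue  boundary S*=-
step 0: (k=0,j=0): S=98.5700, K−S=0.0000, hold=9.2437 ⇒ V=9.2437 continue  boundary S*=-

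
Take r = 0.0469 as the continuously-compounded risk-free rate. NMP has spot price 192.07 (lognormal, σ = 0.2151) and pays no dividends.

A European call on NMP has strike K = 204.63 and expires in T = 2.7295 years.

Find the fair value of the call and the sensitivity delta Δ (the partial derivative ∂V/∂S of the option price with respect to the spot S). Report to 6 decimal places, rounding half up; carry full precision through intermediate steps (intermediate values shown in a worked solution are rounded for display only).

σ√T = 0.2151·√2.7295 = 0.355371
d₁ = (ln(S/K) + (r+σ²/2)T) / (σ√T) = (ln(192.07/204.63) + (0.0469+0.2151²/2)·2.7295) / 0.355371 = (-0.063344 + 0.191158) / 0.355371 = 0.359664
d₂ = d₁ − σ√T = 0.359664 − 0.355371 = 0.004293
e^{−rT} = 0.879841
N(d₁) = 0.640451,  N(d₂) = 0.501713
Call price V = S·N(d₁) − K·e^{−rT}·N(d₂) = 123.011401 − 90.329347 = 32.682054
Δ = N(d₁) = 0.640451

price = 32.682054
Δ = 0.640451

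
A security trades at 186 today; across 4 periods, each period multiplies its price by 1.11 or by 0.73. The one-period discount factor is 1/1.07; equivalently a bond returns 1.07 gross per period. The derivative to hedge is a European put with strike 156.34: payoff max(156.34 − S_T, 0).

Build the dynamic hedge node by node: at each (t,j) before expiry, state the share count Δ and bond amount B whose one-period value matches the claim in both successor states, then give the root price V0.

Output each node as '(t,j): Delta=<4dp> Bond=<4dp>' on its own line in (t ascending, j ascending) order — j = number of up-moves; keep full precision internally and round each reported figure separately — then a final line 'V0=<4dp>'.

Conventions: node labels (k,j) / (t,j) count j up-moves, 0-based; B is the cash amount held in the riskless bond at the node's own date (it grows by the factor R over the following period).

(0,0): Delta=-0.1146 Bond=22.9621
(1,0): Delta=-0.6022 Bond=90.7656
(1,1): Delta=-0.0769 Bond=16.7817
(2,0): Delta=-1.0000 Bond=136.5534
(2,1): Delta=-0.5714 Bond=92.4799
(2,2): Delta=-0.0387 Bond=9.1889
(3,0): Delta=-1.0000 Bond=146.1121
(3,1): Delta=-1.0000 Bond=146.1121
(3,2): Delta=-0.5382 Bond=93.4054
(3,3): Delta=0.0000 Bond=0.0000
V0=1.6410

Arbitrage-free pricing uses the up-move probability p* = (R−d)/(u−d) = 0.8947, discounting each step at R = 1.07.
Payoffs at expiry: V(4,0)=103.5193, V(4,1)=76.0236, V(4,2)=34.2150, V(4,3)=0.0000, V(4,4)=0.0000
(3,0): S=72.3572. Δ = (V_up−V_dn)/(S_up−S_dn) = (76.0236−103.5193)/(80.3164−52.8207) = -1.0000. V = [p*·76.0236 + (1−p*)·103.5193]/1.07 = 73.7550. B = V − Δ·S = 146.1121.
(3,1): S=110.0225. Δ = (V_up−V_dn)/(S_up−S_dn) = (34.2150−76.0236)/(122.1250−80.3164) = -1.0000. V = [p*·34.2150 + (1−p*)·76.0236]/1.07 = 36.0896. B = V − Δ·S = 146.1121.
(3,2): S=167.2945. Δ = (V_up−V_dn)/(S_up−S_dn) = (0.0000−34.2150)/(185.6969−122.1250) = -0.5382. V = [p*·0.0000 + (1−p*)·34.2150]/1.07 = 3.3660. B = V − Δ·S = 93.4054.
(3,3): S=254.3794. Δ = (V_up−V_dn)/(S_up−S_dn) = (0.0000−0.0000)/(282.3611−185.6969) = 0.0000. V = [p*·0.0000 + (1−p*)·0.0000]/1.07 = 0.0000. B = V − Δ·S = 0.0000.
(2,0): S=99.1194. Δ = (V_up−V_dn)/(S_up−S_dn) = (36.0896−73.7550)/(110.0225−72.3572) = -1.0000. V = [p*·36.0896 + (1−p*)·73.7550]/1.07 = 37.4340. B = V − Δ·S = 136.5534.
(2,1): S=150.7158. Δ = (V_up−V_dn)/(S_up−S_dn) = (3.3660−36.0896)/(167.2945−110.0225) = -0.5714. V = [p*·3.3660 + (1−p*)·36.0896]/1.07 = 6.3650. B = V − Δ·S = 92.4799.
(2,2): S=229.1706. Δ = (V_up−V_dn)/(S_up−S_dn) = (0.0000−3.3660)/(254.3794−167.2945) = -0.0387. V = [p*·0.0000 + (1−p*)·3.3660]/1.07 = 0.3311. B = V − Δ·S = 9.1889.
(1,0): S=135.7800. Δ = (V_up−V_dn)/(S_up−S_dn) = (6.3650−37.4340)/(150.7158−99.1194) = -0.6022. V = [p*·6.3650 + (1−p*)·37.4340]/1.07 = 9.0051. B = V − Δ·S = 90.7656.
(1,1): S=206.4600. Δ = (V_up−V_dn)/(S_up−S_dn) = (0.3311−6.3650)/(229.1706−150.7158) = -0.0769. V = [p*·0.3311 + (1−p*)·6.3650]/1.07 = 0.9031. B = V − Δ·S = 16.7817.
(0,0): S=186.0000. Δ = (V_up−V_dn)/(S_up−S_dn) = (0.9031−9.0051)/(206.4600−135.7800) = -0.1146. V = [p*·0.9031 + (1−p*)·9.0051]/1.07 = 1.6410. B = V − Δ·S = 22.9621.
As a check, the time-0 holding Δ(0,0)·S0 + B(0,0) comes to 1.6410 — exactly V0.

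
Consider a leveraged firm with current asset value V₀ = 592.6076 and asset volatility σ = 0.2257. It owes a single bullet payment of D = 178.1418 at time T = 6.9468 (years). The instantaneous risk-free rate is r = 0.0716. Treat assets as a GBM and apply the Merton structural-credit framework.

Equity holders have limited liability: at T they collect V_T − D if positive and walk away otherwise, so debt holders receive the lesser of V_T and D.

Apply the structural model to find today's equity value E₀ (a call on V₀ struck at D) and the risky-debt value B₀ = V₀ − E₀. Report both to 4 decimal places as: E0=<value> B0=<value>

E0=484.3680 B0=108.2396

With assets at 592.6076 and a single debt payment of 178.1418 at 6.9468 years:
d₁ = [ln(V₀/D) + (r + σ²/2)T] / (σ√T)
   = [ln(592.6076/178.1418) + (0.0716 + 0.5·0.2257²)·6.9468] / (0.2257·√6.9468)
   = [1.201953 + 0.674328] / 0.594873 = 3.154087
d₂ = d₁ − σ√T = 3.154087 − 0.594873 = 2.559215
N(d₁) = 0.999195,  N(d₂) = 0.994755,  e^(−rT) = 0.608115
E₀ = V₀·N(d₁) − D·e^(−rT)·N(d₂)
   = 592.6076·0.999195 − 178.1418·0.608115·0.994755 = 484.368048
B₀ = V₀ − E₀ = 592.6076 − 484.368048 = 108.239552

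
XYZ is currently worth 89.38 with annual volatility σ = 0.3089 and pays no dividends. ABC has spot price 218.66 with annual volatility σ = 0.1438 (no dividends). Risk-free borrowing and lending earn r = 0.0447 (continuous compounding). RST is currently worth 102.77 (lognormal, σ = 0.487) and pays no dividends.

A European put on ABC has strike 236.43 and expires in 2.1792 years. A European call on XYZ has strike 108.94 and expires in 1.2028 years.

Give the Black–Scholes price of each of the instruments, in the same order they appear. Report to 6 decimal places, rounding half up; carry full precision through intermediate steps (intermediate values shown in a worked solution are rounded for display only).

price(ABC put K=236.43) = 16.294413
price(XYZ call K=108.94) = 7.167278

[ABC put K=236.43]
σ√T = 0.1438·√2.1792 = 0.212279
d₁ = (ln(S/K) + (r+σ²/2)T) / (σ√T) = (ln(218.66/236.43) + (0.0447+0.1438²/2)·2.1792) / 0.212279 = (-0.078134 + 0.119941) / 0.212279 = 0.196945
d₂ = d₁ − σ√T = 0.196945 − 0.212279 = -0.015334
e^{−rT} = 0.907184
N(−d₁) = 0.421935,  N(−d₂) = 0.506117
price = K·e^{−rT}·N(−d₂) − S·N(−d₁) = 108.554794 − 92.260381 = 16.294413
[XYZ call K=108.94]
σ√T = 0.3089·√1.2028 = 0.338778
d₁ = (ln(S/K) + (r+σ²/2)T) / (σ√T) = (ln(89.38/108.94) + (0.0447+0.3089²/2)·1.2028) / 0.338778 = (-0.197900 + 0.111150) / 0.338778 = -0.256068
d₂ = d₁ − σ√T = -0.256068 − 0.338778 = -0.594845
e^{−rT} = 0.947655
N(d₁) = 0.398949,  N(d₂) = 0.275973
price = S·N(d₁) − K·e^{−rT}·N(d₂) = 35.658080 − 28.490802 = 7.167278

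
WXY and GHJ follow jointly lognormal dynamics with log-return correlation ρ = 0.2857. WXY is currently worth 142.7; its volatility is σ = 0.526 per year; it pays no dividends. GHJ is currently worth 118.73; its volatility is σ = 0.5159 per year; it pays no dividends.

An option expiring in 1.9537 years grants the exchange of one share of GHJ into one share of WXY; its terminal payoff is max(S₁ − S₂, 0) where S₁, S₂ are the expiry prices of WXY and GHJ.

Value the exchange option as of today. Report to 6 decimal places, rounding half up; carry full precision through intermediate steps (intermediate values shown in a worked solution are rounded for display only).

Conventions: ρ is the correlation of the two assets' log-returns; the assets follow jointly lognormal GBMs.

exchange price = 56.896090

σ_eff = √(σ₁² + σ₂² − 2ρσ₁σ₂) = √(0.526² + 0.5159² − 2·0.2857·0.526·0.5159) = 0.622713
d₁ = (ln(S₁/S₂) + (q₂ − q₁ + σ_eff²/2)T) / (σ_eff√T) = (ln(142.7/118.73) + (0.0 − 0.0 + 0.193886)·1.9537) / 0.870396 = 0.646473
d₂ = d₁ − σ_eff√T = 0.646473 − 0.870396 = -0.223924
N(d₁) = 0.741013,  N(d₂) = 0.411408
V = S₁·e^{−q₁T}·N(d₁) − S₂·e^{−q₂T}·N(d₂) = 105.742603 − 48.846513 = 56.896090
Key observation: pricing in GHJ-units makes this a unit-strike call on the ratio S₁/S₂ — the risk-free rate cancels and cannot affect the value.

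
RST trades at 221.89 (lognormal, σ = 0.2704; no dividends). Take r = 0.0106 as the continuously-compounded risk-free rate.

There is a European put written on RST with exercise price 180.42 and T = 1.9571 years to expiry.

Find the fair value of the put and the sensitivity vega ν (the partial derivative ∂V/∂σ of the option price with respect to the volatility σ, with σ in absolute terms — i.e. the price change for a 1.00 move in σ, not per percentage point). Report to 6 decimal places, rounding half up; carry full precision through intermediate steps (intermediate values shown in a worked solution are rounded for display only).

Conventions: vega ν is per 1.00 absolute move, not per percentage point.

σ√T = 0.2704·√1.9571 = 0.378280
d₁ = (ln(S/K) + (r+σ²/2)T) / (σ√T) = (ln(221.89/180.42) + (0.0106+0.2704²/2)·1.9571) / 0.378280 = (0.206894 + 0.092293) / 0.378280 = 0.790915
d₂ = d₁ − σ√T = 0.790915 − 0.378280 = 0.412636
e^{−rT} = 0.979468
N(−d₁) = 0.214497,  N(−d₂) = 0.339937
Put price V = K·e^{−rT}·N(−d₂) − S·N(−d₁) = 60.072168 − 47.594664 = 12.477504
φ(d₁) = (1/√(2π))·e^{−d₁²/2} = 0.291793
ν = S·φ(d₁)·√T = 90.577106

price = 12.477504
ν = 90.577106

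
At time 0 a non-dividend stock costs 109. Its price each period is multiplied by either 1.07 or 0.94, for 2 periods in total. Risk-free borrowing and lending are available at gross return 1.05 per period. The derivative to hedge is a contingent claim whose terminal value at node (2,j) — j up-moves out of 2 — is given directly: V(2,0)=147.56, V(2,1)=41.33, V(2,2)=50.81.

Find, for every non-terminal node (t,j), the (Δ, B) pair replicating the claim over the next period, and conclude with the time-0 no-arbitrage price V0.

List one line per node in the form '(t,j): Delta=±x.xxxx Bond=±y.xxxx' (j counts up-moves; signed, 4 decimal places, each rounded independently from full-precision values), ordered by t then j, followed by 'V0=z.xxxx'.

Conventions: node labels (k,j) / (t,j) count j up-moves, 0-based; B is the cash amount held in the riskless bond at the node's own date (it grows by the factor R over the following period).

(0,0): Delta=-0.5593 Bond=106.8882
(1,0): Delta=-7.9753 Bond=872.0806
(1,1): Delta=0.6253 Bond=-25.9216
V0=45.9245

Under the risk-neutral measure, an up-move has probability p* = (R−d)/(u−d) = 0.8462 and values discount at R = 1.05.
Payoffs at expiry: V(2,0)=147.5600, V(2,1)=41.3300, V(2,2)=50.8100
(1,0): S=102.4600. Δ = (V_up−V_dn)/(S_up−S_dn) = (41.3300−147.5600)/(109.6322−96.3124) = -7.9753. V = [p*·41.3300 + (1−p*)·147.5600]/1.05 = 54.9267. B = V − Δ·S = 872.0806.
(1,1): S=116.6300. Δ = (V_up−V_dn)/(S_up−S_dn) = (50.8100−41.3300)/(124.7941−109.6322) = 0.6253. V = [p*·50.8100 + (1−p*)·41.3300]/1.05 = 47.0015. B = V − Δ·S = -25.9216.
(0,0): S=109.0000. Δ = (V_up−V_dn)/(S_up−S_dn) = (47.0015−54.9267)/(116.6300−102.4600) = -0.5593. V = [p*·47.0015 + (1−p*)·54.9267]/1.05 = 45.9245. B = V − Δ·S = 106.8882.
Sanity check at the root: Δ(0,0)·S0 + B(0,0) reproduces V0 = 45.9245.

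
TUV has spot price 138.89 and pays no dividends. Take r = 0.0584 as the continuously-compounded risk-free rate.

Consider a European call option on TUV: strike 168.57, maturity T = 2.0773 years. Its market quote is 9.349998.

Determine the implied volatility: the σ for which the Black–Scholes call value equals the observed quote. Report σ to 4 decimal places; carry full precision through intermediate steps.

At σ = 0.1688 the Black–Scholes value reproduces the quote:
σ√T = 0.1688·√2.0773 = 0.243289
d₁ = (ln(S/K) + (r+σ²/2)T) / (σ√T) = (ln(138.89/168.57) + (0.0584+0.1688²/2)·2.0773) / 0.243289 = (-0.193669 + 0.150909) / 0.243289 = -0.175757
d₂ = d₁ − σ√T = -0.175757 − 0.243289 = -0.419046
e^{−rT} = 0.885756
N(d₁) = 0.430242,  N(d₂) = 0.337591
V = S·N(d₁) − K·e^{−rT}·N(d₂) = 59.756347 − 50.406349 = 9.349998 (matching the quote); vega is positive throughout, so no other σ reproduces this price

sigma = 0.1688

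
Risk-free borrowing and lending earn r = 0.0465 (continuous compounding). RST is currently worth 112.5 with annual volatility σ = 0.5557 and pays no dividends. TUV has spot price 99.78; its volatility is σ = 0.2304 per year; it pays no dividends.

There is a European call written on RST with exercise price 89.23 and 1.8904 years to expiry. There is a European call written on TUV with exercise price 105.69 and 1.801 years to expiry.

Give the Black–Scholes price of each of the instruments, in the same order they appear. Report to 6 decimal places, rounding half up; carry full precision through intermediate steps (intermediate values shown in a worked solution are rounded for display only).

price(RST call K=89.23) = 46.633608
price(TUV call K=105.69) = 13.434181

[RST call K=89.23]
σ√T = 0.5557·√1.8904 = 0.764042
d₁ = (ln(S/K) + (r+σ²/2)T) / (σ√T) = (ln(112.5/89.23) + (0.0465+0.5557²/2)·1.8904) / 0.764042 = (0.231736 + 0.379784) / 0.764042 = 0.800374
d₂ = d₁ − σ√T = 0.800374 − 0.764042 = 0.036332
e^{−rT} = 0.915849
N(d₁) = 0.788253,  N(d₂) = 0.514491
price = S·N(d₁) − K·e^{−rT}·N(d₂) = 88.678465 − 42.044857 = 46.633608
[TUV call K=105.69]
σ√T = 0.2304·√1.801 = 0.309200
d₁ = (ln(S/K) + (r+σ²/2)T) / (σ√T) = (ln(99.78/105.69) + (0.0465+0.2304²/2)·1.801) / 0.309200 = (-0.057543 + 0.131549) / 0.309200 = 0.239348
d₂ = d₁ − σ√T = 0.239348 − 0.309200 = -0.069852
e^{−rT} = 0.919664
N(d₁) = 0.594582,  N(d₂) = 0.472156
price = S·N(d₁) − K·e^{−rT}·N(d₂) = 59.327391 − 45.893210 = 13.434181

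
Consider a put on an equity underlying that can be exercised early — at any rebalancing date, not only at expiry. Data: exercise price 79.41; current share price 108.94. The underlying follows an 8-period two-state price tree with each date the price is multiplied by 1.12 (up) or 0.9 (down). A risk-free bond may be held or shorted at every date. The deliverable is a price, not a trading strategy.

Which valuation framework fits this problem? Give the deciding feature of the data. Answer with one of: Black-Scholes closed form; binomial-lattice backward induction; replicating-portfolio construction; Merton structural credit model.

Key observation: the exercise right at every one of the 8 steps is what matters: each node needs max(79.41 − S, continuation), which only the stepwise tree valuation starting from spot 108.94 delivers.

framework: binomial-lattice backward induction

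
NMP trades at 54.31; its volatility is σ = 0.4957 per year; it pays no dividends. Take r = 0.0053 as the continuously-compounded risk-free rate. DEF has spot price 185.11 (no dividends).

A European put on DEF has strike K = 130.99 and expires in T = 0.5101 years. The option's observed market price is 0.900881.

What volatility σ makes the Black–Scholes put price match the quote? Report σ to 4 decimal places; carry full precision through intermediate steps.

At σ = 0.3142 the Black–Scholes value reproduces the quote:
σ√T = 0.3142·√0.5101 = 0.224406
d₁ = (ln(S/K) + (r+σ²/2)T) / (σ√T) = (ln(185.11/130.99) + (0.0053+0.3142²/2)·0.5101) / 0.224406 = (0.345829 + 0.027882) / 0.224406 = 1.665340
d₂ = d₁ − σ√T = 1.665340 − 0.224406 = 1.440934
e^{−rT} = 0.997300
N(−d₁) = 0.047922,  N(−d₂) = 0.074802
V = K·e^{−rT}·N(−d₂) − S·N(−d₁) = 9.771811 − 8.870929 = 0.900881 (equal to the quote); since ∂V/∂σ > 0 for all σ, the implied volatility is unique

sigma = 0.3142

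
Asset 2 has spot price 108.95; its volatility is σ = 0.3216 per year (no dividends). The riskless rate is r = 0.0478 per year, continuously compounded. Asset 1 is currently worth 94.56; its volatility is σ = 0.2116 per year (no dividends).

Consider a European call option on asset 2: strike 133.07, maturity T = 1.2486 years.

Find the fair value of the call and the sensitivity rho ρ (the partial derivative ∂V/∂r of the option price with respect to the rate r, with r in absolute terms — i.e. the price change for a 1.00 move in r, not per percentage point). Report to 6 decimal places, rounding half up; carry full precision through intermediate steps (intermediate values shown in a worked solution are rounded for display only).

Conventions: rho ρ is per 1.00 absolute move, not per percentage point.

price = 9.741954
ρ = 44.500481

σ√T = 0.3216·√1.2486 = 0.359358
d₁ = (ln(S/K) + (r+σ²/2)T) / (σ√T) = (ln(108.95/133.07) + (0.0478+0.3216²/2)·1.2486) / 0.359358 = (-0.199986 + 0.124252) / 0.359358 = -0.210748
d₂ = d₁ − σ√T = -0.210748 − 0.359358 = -0.570106
e^{−rT} = 0.942063
N(d₁) = 0.416542,  N(d₂) = 0.284303
Call price V = S·N(d₁) − K·e^{−rT}·N(d₂) = 45.382256 − 35.640302 = 9.741954
ρ = K·T·e^{−rT}·N(d₂) = 44.500481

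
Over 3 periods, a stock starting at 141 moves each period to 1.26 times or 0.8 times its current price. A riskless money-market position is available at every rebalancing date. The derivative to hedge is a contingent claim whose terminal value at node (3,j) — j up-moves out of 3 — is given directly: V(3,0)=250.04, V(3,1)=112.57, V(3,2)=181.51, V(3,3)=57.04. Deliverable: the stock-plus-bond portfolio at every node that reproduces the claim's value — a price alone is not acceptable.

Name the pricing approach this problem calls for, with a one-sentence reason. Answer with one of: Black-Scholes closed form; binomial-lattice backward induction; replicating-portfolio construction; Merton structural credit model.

Key observation: what is demanded is not a single number but the (Δ, B) position at each node of the 1.26/0.8 tree starting at 141; constructing those positions is the replicating-portfolio method.

framework: replicating-portfolio construction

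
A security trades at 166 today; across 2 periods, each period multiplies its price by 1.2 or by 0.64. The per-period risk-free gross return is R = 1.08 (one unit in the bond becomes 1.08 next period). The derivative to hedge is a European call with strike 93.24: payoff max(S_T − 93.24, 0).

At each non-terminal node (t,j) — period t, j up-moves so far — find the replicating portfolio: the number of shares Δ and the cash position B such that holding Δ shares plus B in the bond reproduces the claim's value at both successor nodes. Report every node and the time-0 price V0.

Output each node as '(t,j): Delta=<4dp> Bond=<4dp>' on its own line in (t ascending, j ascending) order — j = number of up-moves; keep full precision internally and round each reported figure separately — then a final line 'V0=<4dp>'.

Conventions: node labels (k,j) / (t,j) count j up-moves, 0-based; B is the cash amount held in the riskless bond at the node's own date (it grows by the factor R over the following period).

(0,0): Delta=0.9461 Bond=-69.9994
(1,0): Delta=0.5757 Bond=-36.2413
(1,1): Delta=1.0000 Bond=-86.3333
V0=87.0556

Risk-neutral probability p* = (R−d)/(u−d) = (1.08−0.64)/(1.2−0.64) = 0.7857.
At maturity the claim pays: V(2,0)=0.0000, V(2,1)=34.2480, V(2,2)=145.8000
  t=1,j=0: stock 106.2400 → up 127.4880 (V=34.2480), down 67.9936 (V=0.0000). Price 24.9159; hedge Δ=0.5757, bond B=-36.2413.
  t=1,j=1: stock 199.2000 → up 239.0400 (V=145.8000), down 127.4880 (V=34.2480). Price 112.8667; hedge Δ=1.0000, bond B=-86.3333.
  t=0,j=0: stock 166.0000 → up 199.2000 (V=112.8667), down 106.2400 (V=24.9159). Price 87.0556; hedge Δ=0.9461, bond B=-69.9994.
As a check, the time-0 holding Δ(0,0)·S0 + B(0,0) comes to 87.0556 — exactly V0.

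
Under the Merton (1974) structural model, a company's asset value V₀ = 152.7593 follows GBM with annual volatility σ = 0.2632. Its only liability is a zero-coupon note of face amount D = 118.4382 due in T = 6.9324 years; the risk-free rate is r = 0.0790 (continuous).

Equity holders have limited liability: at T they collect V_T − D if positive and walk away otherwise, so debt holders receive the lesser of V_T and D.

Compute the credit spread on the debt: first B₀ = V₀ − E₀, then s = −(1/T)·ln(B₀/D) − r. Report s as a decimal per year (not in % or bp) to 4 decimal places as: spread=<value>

spread=0.0091

Equity is a call on the firm's assets struck at D = 118.4382:
d₁ = [ln(V₀/D) + (r + σ²/2)T] / (σ√T)
   = [ln(152.7593/118.4382) + (0.0790 + 0.5·0.2632²)·6.9324] / (0.2632·√6.9324)
   = [0.254472 + 0.787778] / 0.692991 = 1.503988
d₂ = d₁ − σ√T = 1.503988 − 0.692991 = 0.810997
N(d₁) = 0.933708,  N(d₂) = 0.791316,  e^(−rT) = 0.578302
E₀ = V₀·N(d₁) − D·e^(−rT)·N(d₂)
   = 152.7593·0.933708 − 118.4382·0.578302·0.791316 = 88.432913
B₀ = V₀ − E₀ = 152.7593 − 88.432913 = 64.326387
spread = −(1/T)·ln(B₀/D) − r = −(1/6.9324)·ln(64.326387/118.4382) − 0.0790 = 0.00905340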